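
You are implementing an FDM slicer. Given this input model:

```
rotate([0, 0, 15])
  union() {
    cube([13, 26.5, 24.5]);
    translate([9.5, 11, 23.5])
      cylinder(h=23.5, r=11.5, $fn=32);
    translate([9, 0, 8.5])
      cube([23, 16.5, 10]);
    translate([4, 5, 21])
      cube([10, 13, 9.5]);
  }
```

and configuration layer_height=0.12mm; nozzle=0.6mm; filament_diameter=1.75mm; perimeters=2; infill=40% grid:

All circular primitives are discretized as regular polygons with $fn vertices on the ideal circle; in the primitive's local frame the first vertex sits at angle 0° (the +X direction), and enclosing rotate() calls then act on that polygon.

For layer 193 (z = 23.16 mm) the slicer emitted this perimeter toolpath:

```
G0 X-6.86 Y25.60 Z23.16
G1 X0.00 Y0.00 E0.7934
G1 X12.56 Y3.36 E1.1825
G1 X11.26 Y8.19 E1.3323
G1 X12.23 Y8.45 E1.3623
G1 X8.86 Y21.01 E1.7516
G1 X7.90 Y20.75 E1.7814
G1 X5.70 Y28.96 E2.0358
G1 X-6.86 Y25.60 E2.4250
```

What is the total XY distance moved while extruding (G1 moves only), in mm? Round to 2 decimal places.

81.01 mm

Sum the Euclidean lengths of each G1 segment: total = 81.01 mm.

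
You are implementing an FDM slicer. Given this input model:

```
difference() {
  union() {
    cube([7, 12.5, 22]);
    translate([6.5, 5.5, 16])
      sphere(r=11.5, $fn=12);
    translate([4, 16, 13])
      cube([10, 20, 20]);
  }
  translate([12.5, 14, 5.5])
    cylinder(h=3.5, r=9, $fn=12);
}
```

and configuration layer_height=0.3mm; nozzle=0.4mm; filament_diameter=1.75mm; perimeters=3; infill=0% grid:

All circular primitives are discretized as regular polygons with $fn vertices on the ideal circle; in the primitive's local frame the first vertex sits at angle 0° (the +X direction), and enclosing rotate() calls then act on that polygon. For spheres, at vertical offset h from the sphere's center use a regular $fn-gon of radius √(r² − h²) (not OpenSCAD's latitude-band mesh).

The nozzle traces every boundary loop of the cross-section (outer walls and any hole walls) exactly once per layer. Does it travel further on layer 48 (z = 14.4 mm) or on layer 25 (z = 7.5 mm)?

layer 48 (z = 14.4 mm)

Layer 48 (z = 14.4): the cube (footprint 7×12.5) is included at this height (perimeter 39.00 mm); the r=11.5 sphere at (6.5, 5.5) slices to a regular 12-gon of circumradius 11.388 (√(r²−h²) with h=1.6 from center) (perimeter = 2·12·11.388·sin(180°/12) = 70.74 mm); the cube at (4, 16) is present — its section is the full 10×20 rectangle (perimeter 60.00 mm); Combining (union): the regions partially overlap (shared area 90.35 mm²), so the edge portions inside another operand are dropped and the merged outline is re-measured after clipping — boundary = 118.69 mm; the cylinder at (12.5, 14) is absent (z outside [5.5, 9]); Taking the first minus the rest: none of the subtracted shapes is present at this height, so the result so far is unchanged — boundary = 118.69 mm. So its perimeter = 118.69 mm. Layer 25 (z = 7.5): the 7×12.5 cube contributes its full rectangle (perimeter 39.00 mm); the r=11.5 sphere at (6.5, 5.5) slices to a regular 12-gon of circumradius 7.746 (√(r²−h²) with h=8.5 from center) (perimeter = 2·12·7.746·sin(180°/12) = 48.12 mm); the cube at (4, 16) is absent (z outside [13, 33]); Combining (union): the regions partially overlap (shared area 82.12 mm²), so the edge portions inside another operand are dropped and the merged outline is re-measured after clipping — boundary = 50.74 mm; the r=9 cylinder at (12.5, 14) contributes a regular 12-gon of circumradius 9 (perimeter = 2·12·9.000·sin(180°/12) = 55.90 mm); After the difference (first − rest): starting from that combined region, the r=9 cylinder at (12.5, 14) partially overlaps it — only the 52.05 mm² overlap (of its 243.00 mm²) is removed, clipping the outline — boundary = 50.24 mm. So its perimeter = 50.24 mm. Layer 48 is larger (118.69 vs 50.24 mm).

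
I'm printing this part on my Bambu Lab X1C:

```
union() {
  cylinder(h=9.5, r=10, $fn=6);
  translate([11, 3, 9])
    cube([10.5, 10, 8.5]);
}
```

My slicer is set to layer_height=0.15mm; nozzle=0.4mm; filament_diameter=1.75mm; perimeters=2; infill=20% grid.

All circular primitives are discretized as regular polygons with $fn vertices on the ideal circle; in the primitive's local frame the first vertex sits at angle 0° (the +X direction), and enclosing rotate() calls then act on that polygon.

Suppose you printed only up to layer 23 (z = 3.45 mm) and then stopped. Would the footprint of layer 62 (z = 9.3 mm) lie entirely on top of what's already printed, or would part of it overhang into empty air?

Compare the two slices. At z = 3.45: the r=10 cylinder contributes a regular 6-gon of circumradius 10 (area = (6/2)·10.000²·sin(360°/6) = 259.81 mm²); the cube at (11, 3) does not reach this height (z outside [9, 17.5]); Merging all regions: only the r=10 cylinder is present, so the union is just that shape — area = 259.81 mm². At z = 9.3: the cylinder: section is a regular 6-gon, circumradius r=10 (area = (6/2)·10.000²·sin(360°/6) = 259.81 mm²); the 10.5×10 cube at (11, 3) contributes its full rectangle (area 105.00 mm²); Taking the union: the 2 present regions are separate (no shared area or edge), so areas and boundary lengths simply add and each stays a separate island — area = 364.81 mm². Checking containment: at z = 9.3 the cross-section extends beyond the z = 3.45 cross-section by about 105.00 mm².

part overhangs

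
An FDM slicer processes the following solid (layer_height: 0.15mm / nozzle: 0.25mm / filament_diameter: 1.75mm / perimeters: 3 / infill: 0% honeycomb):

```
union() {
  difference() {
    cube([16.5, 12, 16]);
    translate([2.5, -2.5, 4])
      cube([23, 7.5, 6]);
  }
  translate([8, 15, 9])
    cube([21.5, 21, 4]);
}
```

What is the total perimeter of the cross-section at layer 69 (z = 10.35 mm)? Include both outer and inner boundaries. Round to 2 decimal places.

142.00 mm

At z = 10.35 mm: the cube (footprint 16.5×12) is included at this height (perimeter 57.00 mm); the cube at (2.5, -2.5) is absent (z outside [4, 10]); After the difference (first − rest): none of the subtracted shapes is present at this height, so the 16.5×12 cube is unchanged — boundary = 57.00 mm; the cube at (8, 15) is present — its section is the full 21.5×21 rectangle (perimeter 85.00 mm); Combining (union): the 2 present regions are separate (no shared area or edge), so areas and boundary lengths simply add and each stays a separate island — boundary = 142.00 mm. Overall, the cross-section has 2 separate islands. Total boundary length (outer) = 142.00 mm.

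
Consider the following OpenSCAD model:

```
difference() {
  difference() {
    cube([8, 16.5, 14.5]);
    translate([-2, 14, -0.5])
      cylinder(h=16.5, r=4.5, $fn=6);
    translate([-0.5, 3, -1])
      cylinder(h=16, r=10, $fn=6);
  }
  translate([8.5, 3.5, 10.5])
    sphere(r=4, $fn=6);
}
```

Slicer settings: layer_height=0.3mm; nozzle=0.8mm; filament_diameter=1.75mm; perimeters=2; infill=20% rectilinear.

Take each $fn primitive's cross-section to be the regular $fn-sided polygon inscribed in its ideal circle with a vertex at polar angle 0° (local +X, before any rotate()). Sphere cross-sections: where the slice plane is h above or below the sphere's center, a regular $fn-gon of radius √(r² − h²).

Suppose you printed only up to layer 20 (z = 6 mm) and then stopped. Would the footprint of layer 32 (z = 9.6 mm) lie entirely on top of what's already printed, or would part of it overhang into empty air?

entirely on top

Compare the two slices. At z = 6: the cube (footprint 8×16.5) is included at this height (area 132.00 mm²); the cylinder at (-2, 14): section is a regular 6-gon, circumradius r=4.5 (area = (6/2)·4.500²·sin(360°/6) = 52.61 mm²); the cylinder at (-0.5, 3): section is a regular 6-gon, circumradius r=10 (area = (6/2)·10.000²·sin(360°/6) = 259.81 mm²); After the difference (first − rest): starting from the 8×16.5 cube (132.00 mm²), the r=4.5 cylinder at (-2, 14) partially overlaps it — only the 9.80 mm² overlap (of its 52.61 mm²) is removed, clipping the outline; the r=10 cylinder at (-0.5, 3) partially overlaps it — only the 81.54 mm² overlap (of its 259.81 mm²) is removed, clipping the outline — area = 40.66 mm²; the sphere at (8.5, 3.5) is absent (|z−center|=4.500 > r=4); Taking the first minus the rest: none of the subtracted shapes is present at this height, so the result so far is unchanged — area = 40.66 mm². At z = 9.6: the cube is present — its section is the full 8×16.5 rectangle (area 132.00 mm²); the r=4.5 cylinder at (-2, 14) contributes a regular 6-gon of circumradius 4.5 (area = (6/2)·4.500²·sin(360°/6) = 52.61 mm²); the r=10 cylinder at (-0.5, 3) contributes a regular 6-gon of circumradius 10 (area = (6/2)·10.000²·sin(360°/6) = 259.81 mm²); Subtracting the remaining from the first: starting from the 8×16.5 cube (132.00 mm²), the r=4.5 cylinder at (-2, 14) partially overlaps it — only the 9.80 mm² overlap (of its 52.61 mm²) is removed, clipping the outline; the r=10 cylinder at (-0.5, 3) partially overlaps it — only the 81.54 mm² overlap (of its 259.81 mm²) is removed, clipping the outline — area = 40.66 mm²; the sphere at (8.5, 3.5): section is a regular 6-gon, circumradius = √(r²−h²) = √(4²−0.9²) = 3.897 (area = (6/2)·3.897²·sin(360°/6) = 39.46 mm²); Taking the first minus the rest: starting from the result so far (40.66 mm²), the r=4 sphere at (8.5, 3.5) partially overlaps it — only the 0.49 mm² overlap (of its 39.46 mm²) is removed, clipping the outline — area = 40.17 mm². Checking containment: the cross-section at z = 9.6 is a subset of the cross-section at z = 6.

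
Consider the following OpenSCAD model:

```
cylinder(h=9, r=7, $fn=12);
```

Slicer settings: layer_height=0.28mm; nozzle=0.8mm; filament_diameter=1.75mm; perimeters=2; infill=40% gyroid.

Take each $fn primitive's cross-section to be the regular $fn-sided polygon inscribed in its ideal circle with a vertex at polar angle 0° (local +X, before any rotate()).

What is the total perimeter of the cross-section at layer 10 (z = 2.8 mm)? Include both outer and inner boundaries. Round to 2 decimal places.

At z = 2.8 mm: the r=7 cylinder contributes a regular 12-gon of circumradius 7 (perimeter = 2·12·7.000·sin(180°/12) = 43.48 mm). Overall, the cross-section is a single solid region. Total boundary length (outer) = 43.48 mm.

43.48 mm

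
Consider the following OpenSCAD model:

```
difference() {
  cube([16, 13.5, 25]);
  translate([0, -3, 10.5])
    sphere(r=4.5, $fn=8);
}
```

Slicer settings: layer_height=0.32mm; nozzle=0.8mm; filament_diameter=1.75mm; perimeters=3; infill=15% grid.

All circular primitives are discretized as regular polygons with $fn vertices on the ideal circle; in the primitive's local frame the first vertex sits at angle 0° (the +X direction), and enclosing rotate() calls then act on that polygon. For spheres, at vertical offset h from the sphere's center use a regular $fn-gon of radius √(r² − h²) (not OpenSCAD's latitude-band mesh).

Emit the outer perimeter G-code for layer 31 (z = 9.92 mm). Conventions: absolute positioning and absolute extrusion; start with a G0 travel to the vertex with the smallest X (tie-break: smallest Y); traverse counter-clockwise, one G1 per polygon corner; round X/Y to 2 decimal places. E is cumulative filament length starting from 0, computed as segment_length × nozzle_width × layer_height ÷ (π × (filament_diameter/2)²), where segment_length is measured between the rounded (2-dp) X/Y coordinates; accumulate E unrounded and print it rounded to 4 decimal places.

G0 X0.00 Y1.46 Z9.92
G1 X3.16 Y0.16 E0.3637
G1 X3.22 Y0.00 E0.3819
G1 X16.00 Y0.00 E1.7421
G1 X16.00 Y13.50 E3.1789
G1 X0.00 Y13.50 E4.8818
G1 X0.00 Y1.46 E6.1633

At z = 9.92 mm: the cube is present — its section is the full 16×13.5 rectangle; the r=4.5 sphere at (0, -3) slices to a regular 8-gon of circumradius 4.462 (√(r²−h²) with h=0.58 from center); Taking the first minus the rest: starting from the 16×13.5 cube, the r=4.5 sphere at (0, -3) partially overlaps it — only the 2.56 mm² overlap (of its 56.32 mm²) is removed, clipping the outline — 1 connected region. The outline is a single polygon with 6 vertices. Extrusion per mm of travel: 0.8 × 0.32 / (π × 0.875²) = 0.106432. Accumulating E over each segment gives final E = 6.1633.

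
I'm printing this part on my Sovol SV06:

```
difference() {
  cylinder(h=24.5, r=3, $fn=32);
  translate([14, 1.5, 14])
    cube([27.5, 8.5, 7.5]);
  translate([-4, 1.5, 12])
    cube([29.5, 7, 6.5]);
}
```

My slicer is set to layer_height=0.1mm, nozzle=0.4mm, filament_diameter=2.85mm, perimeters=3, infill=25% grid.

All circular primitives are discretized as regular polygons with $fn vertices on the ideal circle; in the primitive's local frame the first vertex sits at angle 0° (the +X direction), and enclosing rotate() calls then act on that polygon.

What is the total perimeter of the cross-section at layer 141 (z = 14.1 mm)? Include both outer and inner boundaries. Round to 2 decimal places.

17.73 mm

At z = 14.1 mm: the r=3 cylinder contributes a regular 32-gon of circumradius 3 (perimeter = 2·32·3.000·sin(180°/32) = 18.82 mm); the cube at (14, 1.5) is present — its section is the full 27.5×8.5 rectangle (perimeter 72.00 mm); the cube at (-4, 1.5) (footprint 29.5×7) is included at this height (perimeter 73.00 mm); After the difference (first − rest): starting from the r=3 cylinder, the 27.5×8.5 cube at (14, 1.5) misses the remaining region (no effect); the 29.5×7 cube at (-4, 1.5) partially overlaps it — only the 5.47 mm² overlap (of its 206.50 mm²) is removed, clipping the outline — boundary = 17.73 mm. Overall, the cross-section is a single solid region. Total boundary length (outer) = 17.73 mm.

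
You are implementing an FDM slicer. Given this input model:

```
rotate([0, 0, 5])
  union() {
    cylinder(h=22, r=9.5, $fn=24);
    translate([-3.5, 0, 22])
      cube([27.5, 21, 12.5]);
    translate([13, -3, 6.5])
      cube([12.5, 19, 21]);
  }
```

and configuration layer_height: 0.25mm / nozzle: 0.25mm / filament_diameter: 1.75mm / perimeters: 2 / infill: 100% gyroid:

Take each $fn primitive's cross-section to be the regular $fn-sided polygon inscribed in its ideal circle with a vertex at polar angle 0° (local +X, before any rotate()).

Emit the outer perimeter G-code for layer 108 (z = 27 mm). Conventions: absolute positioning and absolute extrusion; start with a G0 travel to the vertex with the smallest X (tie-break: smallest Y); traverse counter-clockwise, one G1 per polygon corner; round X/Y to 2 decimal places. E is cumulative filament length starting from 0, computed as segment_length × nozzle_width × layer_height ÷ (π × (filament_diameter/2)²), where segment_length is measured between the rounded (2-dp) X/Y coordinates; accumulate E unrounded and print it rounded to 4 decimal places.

At z = 27 mm: the cylinder is not intersected at this z (z outside [0, 22]); the 27.5×21 cube at (-3.5, 0) contributes its full rectangle; the 12.5×19 cube at (13, -3) contributes its full rectangle; Combining (union): the regions partially overlap (shared area 176.00 mm²), so overlapping operands fuse into one piece — 1 connected region; (rotated 5° about Z; rotation is an isometry so areas/perimeters/island counts are preserved). The outline is a single polygon with 8 vertices. Extrusion per mm of travel: 0.25 × 0.25 / (π × 0.875²) = 0.025984. Accumulating E over each segment gives final E = 2.7549.

G0 X-5.32 Y20.62 Z27.00
G1 X-3.49 Y-0.31 E0.5459
G1 X12.95 Y1.13 E0.9748
G1 X13.21 Y-1.86 E1.0527
G1 X25.66 Y-0.77 E1.3775
G1 X24.01 Y18.16 E1.8712
G1 X22.51 Y18.03 E1.9104
G1 X22.08 Y23.01 E2.0402
G1 X-5.32 Y20.62 E2.7549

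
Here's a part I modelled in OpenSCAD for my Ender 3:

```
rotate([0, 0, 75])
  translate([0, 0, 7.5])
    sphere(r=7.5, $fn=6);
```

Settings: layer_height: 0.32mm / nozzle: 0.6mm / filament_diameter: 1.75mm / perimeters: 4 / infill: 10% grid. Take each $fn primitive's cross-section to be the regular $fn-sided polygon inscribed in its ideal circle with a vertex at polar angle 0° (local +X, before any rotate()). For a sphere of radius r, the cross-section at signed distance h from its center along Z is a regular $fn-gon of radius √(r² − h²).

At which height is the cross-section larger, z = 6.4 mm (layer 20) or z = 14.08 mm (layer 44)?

layer 20 (z = 6.4 mm)

Layer 20 (z = 6.4): the r=7.5 sphere slices to a regular 6-gon of circumradius 7.419 (√(r²−h²) with h=1.1 from center) (area = (6/2)·7.419²·sin(360°/6) = 143.00 mm²); (whole slice rotated 75° about Z — lengths, areas and connectivity unchanged). So its area = 143.00 mm². Layer 44 (z = 14.08): the r=7.5 sphere contributes a regular 6-gon of circumradius √(7.5²−6.58²) = 3.599 (area = (6/2)·3.599²·sin(360°/6) = 33.65 mm²); (whole slice rotated 75° about Z — lengths, areas and connectivity unchanged). So its area = 33.65 mm². Layer 20 is larger (143.00 vs 33.65 mm²).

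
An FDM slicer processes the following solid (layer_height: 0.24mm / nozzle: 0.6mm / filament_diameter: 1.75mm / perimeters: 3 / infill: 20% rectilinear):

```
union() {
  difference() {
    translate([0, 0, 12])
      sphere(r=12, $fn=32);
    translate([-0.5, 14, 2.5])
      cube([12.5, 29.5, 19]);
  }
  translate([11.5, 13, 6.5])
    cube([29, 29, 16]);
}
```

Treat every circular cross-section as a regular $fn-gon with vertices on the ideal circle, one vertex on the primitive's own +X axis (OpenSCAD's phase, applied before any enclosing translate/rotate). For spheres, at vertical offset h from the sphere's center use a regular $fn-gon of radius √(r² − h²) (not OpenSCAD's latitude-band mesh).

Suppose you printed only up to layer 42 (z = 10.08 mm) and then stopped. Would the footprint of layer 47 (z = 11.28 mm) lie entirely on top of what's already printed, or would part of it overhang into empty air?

part overhangs

Compare the two slices. At z = 10.08: the r=12 sphere contributes a regular 32-gon of circumradius √(12²−1.92²) = 11.845 (area = (32/2)·11.845²·sin(360°/32) = 437.98 mm²); the cube at (-0.5, 14) (footprint 12.5×29.5) is included at this height (area 368.75 mm²); After the difference (first − rest): starting from the r=12 sphere (437.98 mm²), the 12.5×29.5 cube at (-0.5, 14) misses the remaining region (no effect) — area = 437.98 mm²; the 29×29 cube at (11.5, 13) contributes its full rectangle (area 841.00 mm²); Taking the union: the 2 present regions are separate (no shared area or edge), so areas and boundary lengths simply add and each stays a separate island — area = 1278.98 mm². At z = 11.28: the r=12 sphere contributes a regular 32-gon of circumradius √(12²−0.72²) = 11.978 (area = (32/2)·11.978²·sin(360°/32) = 447.87 mm²); the cube at (-0.5, 14) (footprint 12.5×29.5) is included at this height (area 368.75 mm²); Taking the first minus the rest: starting from the r=12 sphere (447.87 mm²), the 12.5×29.5 cube at (-0.5, 14) misses the remaining region (no effect) — area = 447.87 mm²; the cube at (11.5, 13) is present — its section is the full 29×29 rectangle (area 841.00 mm²); Combining (union): the 2 present regions are separate (no shared area or edge), so areas and boundary lengths simply add and each stays a separate island — area = 1288.87 mm². Checking containment: at z = 11.28 the cross-section extends beyond the z = 10.08 cross-section by about 9.89 mm².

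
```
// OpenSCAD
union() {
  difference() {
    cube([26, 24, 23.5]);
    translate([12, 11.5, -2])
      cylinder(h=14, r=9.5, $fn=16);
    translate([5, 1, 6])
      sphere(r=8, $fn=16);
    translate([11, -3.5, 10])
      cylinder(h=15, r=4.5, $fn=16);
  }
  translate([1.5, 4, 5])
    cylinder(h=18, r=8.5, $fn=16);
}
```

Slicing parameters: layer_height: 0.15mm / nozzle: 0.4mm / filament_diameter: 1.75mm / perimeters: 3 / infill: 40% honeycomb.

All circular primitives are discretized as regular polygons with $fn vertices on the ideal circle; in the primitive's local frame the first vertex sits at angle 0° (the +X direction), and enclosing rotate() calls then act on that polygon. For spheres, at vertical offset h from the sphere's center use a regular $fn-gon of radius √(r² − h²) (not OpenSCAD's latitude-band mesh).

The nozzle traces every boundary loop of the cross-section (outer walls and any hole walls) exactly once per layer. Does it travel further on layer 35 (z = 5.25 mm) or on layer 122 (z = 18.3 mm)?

layer 35 (z = 5.25 mm)

Layer 35 (z = 5.25): the cube (footprint 26×24) is included at this height (perimeter 100.00 mm); the r=9.5 cylinder at (12, 11.5) contributes a regular 16-gon of circumradius 9.5 (perimeter = 2·16·9.500·sin(180°/16) = 59.31 mm); the sphere at (5, 1): section is a regular 16-gon, circumradius = √(r²−h²) = √(8²−0.75²) = 7.965 (perimeter = 2·16·7.965·sin(180°/16) = 49.72 mm); the cylinder at (11, -3.5) is not intersected at this z (z outside [10, 25]); Taking the first minus the rest: starting from the 26×24 cube, the r=9.5 cylinder at (12, 11.5) lies wholly inside it (removes its full 276.30 mm² and its 59.31 mm outline becomes a hole wall); the r=8 sphere at (5, 1) partially overlaps it — only the 60.74 mm² overlap (of its 194.21 mm²) is removed, clipping the outline — boundary = 132.57 mm; the r=8.5 cylinder at (1.5, 4) gives a regular 16-gon of circumradius 8.5 (constant along its height) (perimeter = 2·16·8.500·sin(180°/16) = 53.06 mm); Merging all regions: the regions partially overlap (shared area 12.21 mm²), so the edge portions inside another operand are dropped and the merged outline is re-measured after clipping — boundary = 170.52 mm. So its perimeter = 170.52 mm. Layer 122 (z = 18.3): the 26×24 cube contributes its full rectangle (perimeter 100.00 mm); the cylinder at (12, 11.5) does not reach this height (z outside [-2, 12]); the sphere at (5, 1) does not reach this height (|z−center|=12.300 > r=8); the r=4.5 cylinder at (11, -3.5) contributes a regular 16-gon of circumradius 4.5 (perimeter = 2·16·4.500·sin(180°/16) = 28.09 mm); Taking the first minus the rest: starting from the 26×24 cube, the r=4.5 cylinder at (11, -3.5) partially overlaps it — only the 3.50 mm² overlap (of its 61.99 mm²) is removed, clipping the outline — boundary = 100.47 mm; the cylinder at (1.5, 4): section is a regular 16-gon, circumradius r=8.5 (perimeter = 2·16·8.500·sin(180°/16) = 53.06 mm); Combining (union): the regions partially overlap (shared area 105.91 mm²), so the edge portions inside another operand are dropped and the merged outline is re-measured after clipping — boundary = 113.62 mm. So its perimeter = 113.62 mm. Layer 35 is larger (170.52 vs 113.62 mm).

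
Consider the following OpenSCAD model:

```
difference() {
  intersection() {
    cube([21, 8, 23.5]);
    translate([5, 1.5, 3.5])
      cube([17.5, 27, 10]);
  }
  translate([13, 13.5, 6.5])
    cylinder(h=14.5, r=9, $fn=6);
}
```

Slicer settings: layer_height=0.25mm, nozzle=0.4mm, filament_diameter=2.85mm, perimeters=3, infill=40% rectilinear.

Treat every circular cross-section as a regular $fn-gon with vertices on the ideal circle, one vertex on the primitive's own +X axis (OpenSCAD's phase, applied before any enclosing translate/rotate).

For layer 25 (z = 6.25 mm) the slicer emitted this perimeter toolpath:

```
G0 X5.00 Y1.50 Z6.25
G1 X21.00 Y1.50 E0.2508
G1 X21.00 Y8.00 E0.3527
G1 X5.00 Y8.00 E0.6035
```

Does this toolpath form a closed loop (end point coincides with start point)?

no

Start point (G0): (5.00, 1.50). End point (last G1): the path does not return to the start — open.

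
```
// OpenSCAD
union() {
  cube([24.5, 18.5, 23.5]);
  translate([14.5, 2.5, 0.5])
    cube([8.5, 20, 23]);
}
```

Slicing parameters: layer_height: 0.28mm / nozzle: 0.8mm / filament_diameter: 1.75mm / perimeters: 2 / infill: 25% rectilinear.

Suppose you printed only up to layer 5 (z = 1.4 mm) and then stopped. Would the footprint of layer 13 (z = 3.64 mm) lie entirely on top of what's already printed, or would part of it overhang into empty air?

entirely on top

Compare the two slices. At z = 1.4: the cube (footprint 24.5×18.5) is included at this height (area 453.25 mm²); the cube at (14.5, 2.5) (footprint 8.5×20) is included at this height (area 170.00 mm²); Combining (union): the regions partially overlap — summed areas 623.25 mm² minus the doubly-counted overlap 136.00 mm² gives 487.25 mm² — area = 487.25 mm². At z = 3.64: the cube is present — its section is the full 24.5×18.5 rectangle (area 453.25 mm²); the 8.5×20 cube at (14.5, 2.5) contributes its full rectangle (area 170.00 mm²); Merging all regions: the regions partially overlap — summed areas 623.25 mm² minus the doubly-counted overlap 136.00 mm² gives 487.25 mm² — area = 487.25 mm². Checking containment: the cross-section at z = 3.64 is a subset of the cross-section at z = 1.4.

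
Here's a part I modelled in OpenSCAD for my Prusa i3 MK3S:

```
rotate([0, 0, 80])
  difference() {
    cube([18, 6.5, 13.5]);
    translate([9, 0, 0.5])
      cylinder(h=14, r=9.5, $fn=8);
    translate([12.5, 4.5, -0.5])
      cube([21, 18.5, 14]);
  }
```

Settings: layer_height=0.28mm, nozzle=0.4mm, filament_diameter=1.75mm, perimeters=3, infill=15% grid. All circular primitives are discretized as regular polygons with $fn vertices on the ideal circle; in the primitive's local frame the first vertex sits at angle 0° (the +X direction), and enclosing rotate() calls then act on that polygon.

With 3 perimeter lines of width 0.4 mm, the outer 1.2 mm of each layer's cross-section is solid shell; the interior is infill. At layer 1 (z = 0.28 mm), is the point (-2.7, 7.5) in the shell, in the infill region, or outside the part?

infill

At z = 0.28 mm: the cube is present — its section is the full 18×6.5 rectangle; the cylinder at (9, 0) does not reach this height (z outside [0.5, 14.5]); the cube at (12.5, 4.5) (footprint 21×18.5) is included at this height; Taking the first minus the rest: starting from the 18×6.5 cube, the 21×18.5 cube at (12.5, 4.5) partially overlaps it — only the 11.00 mm² overlap (of its 388.50 mm²) is removed, clipping the outline — 1 connected region; (rotated 80° about Z; rotation is an isometry so areas/perimeters/island counts are preserved). Overall, the cross-section is a single solid region. Undo the 80° rotation: the query point maps to (6.917, 3.961) in the un-rotated model frame. The nearest boundary edge runs (0.00, 6.50)→(12.50, 6.50); distance from the point to it = 2.54 mm. The point is inside the cross-section and 2.54 mm from the nearest boundary — more than the 1.2 mm shell width (3 × 0.4), so it's in the infill interior.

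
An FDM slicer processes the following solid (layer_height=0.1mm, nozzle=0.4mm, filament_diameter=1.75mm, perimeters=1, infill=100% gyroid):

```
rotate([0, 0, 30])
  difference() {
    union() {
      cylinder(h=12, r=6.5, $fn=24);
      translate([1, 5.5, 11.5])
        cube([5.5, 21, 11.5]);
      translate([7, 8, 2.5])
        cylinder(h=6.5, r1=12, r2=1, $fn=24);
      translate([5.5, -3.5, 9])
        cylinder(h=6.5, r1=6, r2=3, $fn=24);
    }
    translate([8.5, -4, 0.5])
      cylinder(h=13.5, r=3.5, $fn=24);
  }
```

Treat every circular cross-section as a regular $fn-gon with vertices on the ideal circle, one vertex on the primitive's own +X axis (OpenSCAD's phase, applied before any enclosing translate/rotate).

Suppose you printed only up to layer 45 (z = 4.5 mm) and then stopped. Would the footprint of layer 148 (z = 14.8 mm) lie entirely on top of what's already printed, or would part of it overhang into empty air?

part overhangs

Compare the two slices. At z = 4.5: the cylinder: section is a regular 24-gon, circumradius r=6.5 (area = (24/2)·6.500²·sin(360°/24) = 131.22 mm²); the cube at (1, 5.5) does not reach this height (z outside [11.5, 23]); the cone at (7, 8) contributes a regular 24-gon of circumradius 8.615 (interpolated between r1=12 and r2=1 at t=0.308) (area = (24/2)·8.615²·sin(360°/24) = 230.53 mm²); the cone at (5.5, -3.5) does not reach this height (z outside [9, 15.5]); Merging all regions: the regions partially overlap — summed areas 361.75 mm² minus the doubly-counted overlap 31.72 mm² gives 330.03 mm² — area = 330.03 mm²; the cylinder at (8.5, -4): section is a regular 24-gon, circumradius r=3.5 (area = (24/2)·3.500²·sin(360°/24) = 38.05 mm²); Subtracting the remaining from the first: starting from that combined region (330.03 mm²), the r=3.5 cylinder at (8.5, -4) partially overlaps it — only the 1.14 mm² overlap (of its 38.05 mm²) is removed, clipping the outline — area = 328.89 mm²; (whole slice rotated 30° about Z — lengths, areas and connectivity unchanged). At z = 14.8: the cylinder is absent (z outside [0, 12]); the cube at (1, 5.5) is present — its section is the full 5.5×21 rectangle (area 115.50 mm²); the cone at (7, 8) does not reach this height (z outside [2.5, 9]); the cone at (5.5, -3.5) (r1=6→r2=3) has section circumradius 3.323 here — a regular 24-gon (area = (24/2)·3.323²·sin(360°/24) = 34.30 mm²); Merging all regions: the 2 present regions are separate (no shared area or edge), so areas and boundary lengths simply add and each stays a separate island — area = 149.80 mm²; the cylinder at (8.5, -4) does not reach this height (z outside [0.5, 14]); After the difference (first − rest): none of the subtracted shapes is present at this height, so the result so far is unchanged — area = 149.80 mm²; (rotated 30° about Z; rotation is an isometry so areas/perimeters/island counts are preserved). Checking containment: at z = 14.8 the cross-section extends beyond the z = 4.5 cross-section by about 79.68 mm².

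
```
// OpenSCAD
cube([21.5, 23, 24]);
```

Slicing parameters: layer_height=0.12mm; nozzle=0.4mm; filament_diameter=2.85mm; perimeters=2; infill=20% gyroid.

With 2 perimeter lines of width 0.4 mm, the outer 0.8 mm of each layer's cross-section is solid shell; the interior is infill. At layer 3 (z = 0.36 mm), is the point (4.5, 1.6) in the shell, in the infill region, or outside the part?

At z = 0.36 mm: the 21.5×23 cube contributes its full rectangle. Overall, the cross-section is a single solid region. The nearest boundary edge runs (0.00, 0.00)→(21.50, 0.00); distance from the point to it = 1.60 mm. The point is inside the cross-section and 1.60 mm from the nearest boundary — more than the 0.8 mm shell width (2 × 0.4), so it's in the infill interior.

infill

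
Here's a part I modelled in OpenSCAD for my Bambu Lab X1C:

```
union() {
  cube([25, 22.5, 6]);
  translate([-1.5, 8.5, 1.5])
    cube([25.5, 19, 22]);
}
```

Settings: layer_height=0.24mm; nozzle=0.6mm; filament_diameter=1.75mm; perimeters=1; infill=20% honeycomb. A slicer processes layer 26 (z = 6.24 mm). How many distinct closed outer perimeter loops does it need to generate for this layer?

1

At z = 6.24 mm: the cube does not reach this height (z outside [0, 6]); the cube at (-1.5, 8.5) is present — its section is the full 25.5×19 rectangle; Combining (union): only the 25.5×19 cube at (-1.5, 8.5) is present, so the union is just that shape — 1 connected region. The result has 1 disconnected region.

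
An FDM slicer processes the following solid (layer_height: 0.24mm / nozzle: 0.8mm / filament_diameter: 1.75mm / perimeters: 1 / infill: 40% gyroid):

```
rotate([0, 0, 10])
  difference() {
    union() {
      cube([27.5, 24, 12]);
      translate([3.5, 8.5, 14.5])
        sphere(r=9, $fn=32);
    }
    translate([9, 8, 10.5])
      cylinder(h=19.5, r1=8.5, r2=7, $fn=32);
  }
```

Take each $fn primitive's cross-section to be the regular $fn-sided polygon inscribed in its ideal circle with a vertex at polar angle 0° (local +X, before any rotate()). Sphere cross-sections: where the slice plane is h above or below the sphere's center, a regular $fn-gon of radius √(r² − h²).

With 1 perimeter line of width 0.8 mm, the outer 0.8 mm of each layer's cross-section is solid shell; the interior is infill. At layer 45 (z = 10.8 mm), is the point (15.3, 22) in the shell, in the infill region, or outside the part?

infill

At z = 10.8 mm: the cube is present — its section is the full 27.5×24 rectangle; the r=9 sphere at (3.5, 8.5) slices to a regular 32-gon of circumradius 8.204 (√(r²−h²) with h=3.7 from center); Merging all regions: the regions partially overlap (shared area 160.51 mm²), so overlapping operands fuse into one piece — 1 connected region; the cone at (9, 8) contributes a regular 32-gon of circumradius 8.477 (interpolated between r1=8.5 and r2=7 at t=0.015); After the difference (first − rest): starting from that combined region, the cone at (9, 8) partially overlaps it — only the 222.67 mm² overlap (of its 224.30 mm²) is removed, clipping the outline — 1 connected region; (whole slice rotated 10° about Z — lengths, areas and connectivity unchanged). Overall, the cross-section is a single solid region. Undo the 10° rotation: the query point maps to (18.888, 19.009) in the un-rotated model frame. The nearest boundary edge runs (0.00, 24.00)→(27.50, 24.00); distance from the point to it = 4.99 mm. The point is inside the cross-section and 4.99 mm from the nearest boundary — more than the 0.8 mm shell width (1 × 0.8), so it's in the infill interior.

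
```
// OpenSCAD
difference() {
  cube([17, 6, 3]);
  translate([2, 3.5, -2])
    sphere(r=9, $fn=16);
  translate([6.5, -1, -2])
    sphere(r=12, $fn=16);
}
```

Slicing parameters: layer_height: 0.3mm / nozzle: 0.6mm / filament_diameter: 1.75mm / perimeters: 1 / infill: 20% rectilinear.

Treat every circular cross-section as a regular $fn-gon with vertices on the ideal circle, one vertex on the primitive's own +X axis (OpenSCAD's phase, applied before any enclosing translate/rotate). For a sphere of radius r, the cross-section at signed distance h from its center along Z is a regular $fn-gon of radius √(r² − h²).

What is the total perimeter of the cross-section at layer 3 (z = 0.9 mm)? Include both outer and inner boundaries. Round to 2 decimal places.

6.19 mm

At z = 0.9 mm: the cube (footprint 17×6) is included at this height (perimeter 46.00 mm); the r=9 sphere at (2, 3.5) contributes a regular 16-gon of circumradius √(9²−2.9²) = 8.520 (perimeter = 2·16·8.520·sin(180°/16) = 53.19 mm); the sphere at (6.5, -1): section is a regular 16-gon, circumradius = √(r²−h²) = √(12²−2.9²) = 11.644 (perimeter = 2·16·11.644·sin(180°/16) = 72.69 mm); After the difference (first − rest): starting from the 17×6 cube, the r=9 sphere at (2, 3.5) partially overlaps it — only the 61.27 mm² overlap (of its 222.23 mm²) is removed, clipping the outline; the r=12 sphere at (6.5, -1) partially overlaps it — only the 39.18 mm² overlap (of its 415.10 mm²) is removed, clipping the outline — boundary = 6.19 mm. Overall, the cross-section is a single solid region. Total boundary length (outer) = 6.19 mm.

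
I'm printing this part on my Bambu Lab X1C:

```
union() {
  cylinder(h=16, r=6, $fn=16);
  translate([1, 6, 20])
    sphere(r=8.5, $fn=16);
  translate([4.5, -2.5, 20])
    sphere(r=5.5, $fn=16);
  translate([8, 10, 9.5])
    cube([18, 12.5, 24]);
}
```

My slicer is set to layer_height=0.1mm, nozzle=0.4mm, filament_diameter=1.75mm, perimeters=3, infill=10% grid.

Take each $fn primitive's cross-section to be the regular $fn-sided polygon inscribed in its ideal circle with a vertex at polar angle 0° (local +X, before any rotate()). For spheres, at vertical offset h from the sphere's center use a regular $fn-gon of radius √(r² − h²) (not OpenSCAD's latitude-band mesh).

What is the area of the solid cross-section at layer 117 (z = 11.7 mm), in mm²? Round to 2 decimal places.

At z = 11.7 mm: the r=6 cylinder gives a regular 16-gon of circumradius 6 (constant along its height) (area = (16/2)·6.000²·sin(360°/16) = 110.21 mm²); the r=8.5 sphere at (1, 6) contributes a regular 16-gon of circumradius √(8.5²−8.3²) = 1.833 (area = (16/2)·1.833²·sin(360°/16) = 10.29 mm²); the sphere at (4.5, -2.5) does not reach this height (|z−center|=8.300 > r=5.5); the 18×12.5 cube at (8, 10) contributes its full rectangle (area 225.00 mm²); Combining (union): the regions partially overlap — summed areas 345.50 mm² minus the doubly-counted overlap 4.27 mm² gives 341.23 mm² — area = 341.23 mm². Overall, the cross-section has 2 separate islands. Net area = 341.23 mm².

341.23 mm²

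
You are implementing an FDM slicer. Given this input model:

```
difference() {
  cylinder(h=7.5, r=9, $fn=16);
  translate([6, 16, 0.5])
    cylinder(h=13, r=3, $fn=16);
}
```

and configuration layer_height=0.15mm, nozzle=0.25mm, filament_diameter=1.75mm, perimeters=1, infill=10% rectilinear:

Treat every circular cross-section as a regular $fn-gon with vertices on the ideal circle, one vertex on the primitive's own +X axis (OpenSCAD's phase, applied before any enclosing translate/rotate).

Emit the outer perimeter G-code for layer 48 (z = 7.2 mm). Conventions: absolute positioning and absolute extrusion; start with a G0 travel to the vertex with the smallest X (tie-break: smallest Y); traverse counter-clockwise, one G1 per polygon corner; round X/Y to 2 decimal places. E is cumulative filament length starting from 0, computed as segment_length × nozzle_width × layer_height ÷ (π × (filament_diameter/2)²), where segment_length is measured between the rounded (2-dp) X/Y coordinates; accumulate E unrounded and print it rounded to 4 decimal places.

At z = 7.2 mm: the r=9 cylinder contributes a regular 16-gon of circumradius 9; the r=3 cylinder at (6, 16) contributes a regular 16-gon of circumradius 3; After the difference (first − rest): starting from the r=9 cylinder, the r=3 cylinder at (6, 16) misses the remaining region (no effect) — 1 connected region. The outline is a single polygon with 16 vertices. Extrusion per mm of travel: 0.25 × 0.15 / (π × 0.875²) = 0.015591. Accumulating E over each segment gives final E = 0.8755.

G0 X-9.00 Y0.00 Z7.20
G1 X-8.31 Y-3.44 E0.0547
G1 X-6.36 Y-6.36 E0.1094
G1 X-3.44 Y-8.31 E0.1642
G1 X0.00 Y-9.00 E0.2189
G1 X3.44 Y-8.31 E0.2736
G1 X6.36 Y-6.36 E0.3283
G1 X8.31 Y-3.44 E0.3831
G1 X9.00 Y0.00 E0.4378
G1 X8.31 Y3.44 E0.4925
G1 X6.36 Y6.36 E0.5472
G1 X3.44 Y8.31 E0.6020
G1 X0.00 Y9.00 E0.6567
G1 X-3.44 Y8.31 E0.7114
G1 X-6.36 Y6.36 E0.7661
G1 X-8.31 Y3.44 E0.8208
G1 X-9.00 Y0.00 E0.8755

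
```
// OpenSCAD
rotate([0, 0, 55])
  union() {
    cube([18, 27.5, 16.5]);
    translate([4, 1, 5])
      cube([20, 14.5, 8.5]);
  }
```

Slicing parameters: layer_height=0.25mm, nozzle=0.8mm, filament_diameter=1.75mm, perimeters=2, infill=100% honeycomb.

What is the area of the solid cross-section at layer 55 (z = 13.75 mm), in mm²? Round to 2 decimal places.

At z = 13.75 mm: the cube (footprint 18×27.5) is included at this height (area 495.00 mm²); the cube at (4, 1) is absent (z outside [5, 13.5]); Taking the union: only the 18×27.5 cube is present, so the union is just that shape — area = 495.00 mm²; (rotated 55° about Z; rotation is an isometry so areas/perimeters/island counts are preserved). Overall, the cross-section is a single solid region. Net area = 495.00 mm².

495.00 mm²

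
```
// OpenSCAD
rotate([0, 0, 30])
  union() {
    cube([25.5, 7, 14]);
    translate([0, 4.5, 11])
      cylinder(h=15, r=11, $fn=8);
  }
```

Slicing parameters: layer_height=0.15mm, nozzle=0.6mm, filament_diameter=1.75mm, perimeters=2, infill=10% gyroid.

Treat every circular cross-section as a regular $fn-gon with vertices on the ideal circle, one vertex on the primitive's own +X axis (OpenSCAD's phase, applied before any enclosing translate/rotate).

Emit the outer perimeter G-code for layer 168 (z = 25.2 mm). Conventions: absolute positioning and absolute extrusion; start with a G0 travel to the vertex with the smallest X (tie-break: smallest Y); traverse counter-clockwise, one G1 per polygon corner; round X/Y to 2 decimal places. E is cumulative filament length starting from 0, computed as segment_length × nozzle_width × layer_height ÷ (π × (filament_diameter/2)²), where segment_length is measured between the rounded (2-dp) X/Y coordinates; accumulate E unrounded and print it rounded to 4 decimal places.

At z = 25.2 mm: the cube does not reach this height (z outside [0, 14]); the r=11 cylinder at (0, 4.5) contributes a regular 8-gon of circumradius 11; Combining (union): only the r=11 cylinder at (0, 4.5) is present, so the union is just that shape — 1 connected region; (rotated 30° about Z; rotation is an isometry so areas/perimeters/island counts are preserved). The outline is a single polygon with 8 vertices. Extrusion per mm of travel: 0.6 × 0.15 / (π × 0.875²) = 0.037418. Accumulating E over each segment gives final E = 2.5206.

G0 X-12.88 Y6.74 Z25.20
G1 X-11.78 Y-1.60 E0.3148
G1 X-5.10 Y-6.73 E0.6299
G1 X3.25 Y-5.63 E0.9451
G1 X8.38 Y1.05 E1.2602
G1 X7.28 Y9.40 E1.5753
G1 X0.60 Y14.52 E1.8903
G1 X-7.75 Y13.42 E2.2054
G1 X-12.88 Y6.74 E2.5206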